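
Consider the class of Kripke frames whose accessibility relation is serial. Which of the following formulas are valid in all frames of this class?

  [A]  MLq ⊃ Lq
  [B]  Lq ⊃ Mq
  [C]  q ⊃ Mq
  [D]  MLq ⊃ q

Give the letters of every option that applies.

(A) MLq ⊃ Lq is the dual of axiom 5, which corresponds to the euclidean property. Such an R need not be euclidean — not valid.
(B) Lq ⊃ Mq is axiom D, which corresponds to seriality. Every such R is serial — valid.
(C) q ⊃ Mq is the dual of axiom T; it is valid on a frame exactly when R is reflexive. Such an R need not be reflexive, so not valid.
(D) the dual of axiom B: valid iff R is symmetric. Such an R need not be symmetric — not valid.

B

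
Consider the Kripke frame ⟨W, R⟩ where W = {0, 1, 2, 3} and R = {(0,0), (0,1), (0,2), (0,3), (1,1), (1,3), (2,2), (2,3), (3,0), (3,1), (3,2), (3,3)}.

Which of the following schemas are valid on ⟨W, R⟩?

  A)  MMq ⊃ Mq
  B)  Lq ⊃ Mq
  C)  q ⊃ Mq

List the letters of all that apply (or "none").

B, C

R is reflexive: each world relates to itself.
R is not transitive: 1 R 3 and 3 R 0 but not 1 R 0.
R is serial: every world has an R-successor.
(A) MMq ⊃ Mq is the dual of axiom 4, which corresponds to transitivity. R is not transitive — not valid.
(B) Lq ⊃ Mq (axiom D) characterises the serial frames. R is serial — valid.
(C) the dual of axiom T: valid iff R is reflexive. R is reflexive — valid.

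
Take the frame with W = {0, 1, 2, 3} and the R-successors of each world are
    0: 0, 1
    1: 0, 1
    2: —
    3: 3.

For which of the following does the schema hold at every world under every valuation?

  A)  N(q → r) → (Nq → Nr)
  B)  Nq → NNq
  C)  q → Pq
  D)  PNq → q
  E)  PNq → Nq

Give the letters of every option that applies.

R is not reflexive: not 2 R 2.
R is symmetric: every R-edge is matched by its reverse.
R is transitive: R is closed under composition.
R is euclidean: any two R-successors of the same world are R-related.
(A) N(q → r) → (Nq → Nr) is the K axiom; it holds on all frames — valid.
(B) Nq → NNq is axiom 4; it is valid on a frame exactly when R is transitive. R is transitive, so valid.
(C) q → Pq is the dual of axiom T; it is valid on a frame exactly when R is reflexive. R is not reflexive, so not valid.
(D) PNq → q is the dual of axiom B; it is valid on a frame exactly when R is symmetric. R is symmetric, so valid.
(E) the dual of axiom 5: valid iff R is euclidean. R is euclidean — valid.

A, B, D, E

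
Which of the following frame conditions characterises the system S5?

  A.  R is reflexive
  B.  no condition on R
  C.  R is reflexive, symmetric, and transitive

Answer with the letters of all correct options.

(A) this class determines T (= KT), not S5.
(B) this class determines K, not S5.
(C) S5 is sound and complete for exactly this class.

C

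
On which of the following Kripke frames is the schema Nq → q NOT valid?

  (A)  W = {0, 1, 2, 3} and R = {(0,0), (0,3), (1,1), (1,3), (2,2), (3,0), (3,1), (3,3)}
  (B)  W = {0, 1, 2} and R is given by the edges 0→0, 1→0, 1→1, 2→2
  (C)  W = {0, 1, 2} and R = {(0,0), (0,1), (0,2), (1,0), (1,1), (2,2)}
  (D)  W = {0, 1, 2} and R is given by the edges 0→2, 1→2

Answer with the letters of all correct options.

The schema Nq → q is axiom T; it is valid on a frame iff R is reflexive.
(A) R is reflexive (each world relates to itself), so the schema is valid here.
(B) R is reflexive (each world relates to itself), so the schema is valid here.
(C) R is reflexive (each world relates to itself), so the schema is valid here.
(D) R is not reflexive (not 0 R 0), so the schema fails here.

D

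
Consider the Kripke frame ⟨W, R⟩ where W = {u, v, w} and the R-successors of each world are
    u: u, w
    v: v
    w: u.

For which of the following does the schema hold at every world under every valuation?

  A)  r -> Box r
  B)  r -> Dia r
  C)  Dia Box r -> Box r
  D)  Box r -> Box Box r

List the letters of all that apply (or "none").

none

R is not reflexive: not w R w.
R is not transitive: w R u and u R w but not w R w.
R is not euclidean: u R w and u R w but not w R w.
R is not a subset of the identity: u R w with u ≠ w.
(A) r -> Box r is valid only on frames where every R-edge is a self-loop. Here R ⊄ identity — not valid.
(B) r -> Dia r (the dual of axiom T) characterises the reflexive frames. R is not reflexive — not valid.
(C) Dia Box r -> Box r is the dual of axiom 5, which corresponds to the euclidean property. R is not euclidean — not valid.
(D) axiom 4: valid iff R is transitive. R is not transitive — not valid.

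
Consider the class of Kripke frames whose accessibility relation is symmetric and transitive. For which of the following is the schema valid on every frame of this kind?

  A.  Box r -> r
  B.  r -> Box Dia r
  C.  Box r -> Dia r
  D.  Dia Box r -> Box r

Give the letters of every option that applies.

B, D

A symmetric transitive relation is euclidean (uRv and uRw give vRu by symmetry, then vRw by transitivity).
(A) Box r -> r is axiom T; it is valid on a frame exactly when R is reflexive. Such an R need not be reflexive, so not valid.
(B) r -> Box Dia r is axiom B, which corresponds to symmetry. Every such R is symmetric — valid.
(C) Box r -> Dia r is axiom D; it is valid on a frame exactly when R is serial. Such an R need not be serial, so not valid.
(D) Dia Box r -> Box r (the dual of axiom 5) characterises the euclidean frames. Every such R is euclidean — valid.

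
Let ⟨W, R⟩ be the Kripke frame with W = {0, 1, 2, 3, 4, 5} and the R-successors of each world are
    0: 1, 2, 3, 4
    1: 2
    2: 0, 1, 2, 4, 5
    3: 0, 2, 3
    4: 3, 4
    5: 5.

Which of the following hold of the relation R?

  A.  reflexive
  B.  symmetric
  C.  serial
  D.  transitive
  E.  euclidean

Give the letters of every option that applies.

(A) not reflexive: not 0 R 0.
(B) not symmetric: 0 R 1 but not 1 R 0.
(C) serial: every world has an R-successor.
(D) not transitive: 0 R 2 and 2 R 0 but not 0 R 0.
(E) not euclidean: 0 R 1 and 0 R 3 but not 1 R 3.

C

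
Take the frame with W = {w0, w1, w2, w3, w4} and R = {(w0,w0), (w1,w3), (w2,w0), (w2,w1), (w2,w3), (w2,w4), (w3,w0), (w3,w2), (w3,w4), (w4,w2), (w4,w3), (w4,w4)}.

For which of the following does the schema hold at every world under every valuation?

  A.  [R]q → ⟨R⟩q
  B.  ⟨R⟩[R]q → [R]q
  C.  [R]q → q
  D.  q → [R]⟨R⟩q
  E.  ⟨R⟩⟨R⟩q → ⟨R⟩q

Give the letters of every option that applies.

R is not reflexive: not w1 R w1.
R is not symmetric: w1 R w3 but not w3 R w1.
R is not transitive: w1 R w3 and w3 R w0 but not w1 R w0.
R is not euclidean: w2 R w0 and w2 R w1 but not w0 R w1.
R is serial: every world has an R-successor.
(A) [R]q → ⟨R⟩q is axiom D; it is valid on a frame exactly when R is serial. R is serial, so valid.
(B) ⟨R⟩[R]q → [R]q is the dual of axiom 5, which corresponds to the euclidean property. R is not euclidean — not valid.
(C) [R]q → q is axiom T; it is valid on a frame exactly when R is reflexive. R is not reflexive, so not valid.
(D) q → [R]⟨R⟩q is axiom B; it is valid on a frame exactly when R is symmetric. R is not symmetric, so not valid.
(E) ⟨R⟩⟨R⟩q → ⟨R⟩q is the dual of axiom 4; it is valid on a frame exactly when R is transitive. R is not transitive, so not valid.

A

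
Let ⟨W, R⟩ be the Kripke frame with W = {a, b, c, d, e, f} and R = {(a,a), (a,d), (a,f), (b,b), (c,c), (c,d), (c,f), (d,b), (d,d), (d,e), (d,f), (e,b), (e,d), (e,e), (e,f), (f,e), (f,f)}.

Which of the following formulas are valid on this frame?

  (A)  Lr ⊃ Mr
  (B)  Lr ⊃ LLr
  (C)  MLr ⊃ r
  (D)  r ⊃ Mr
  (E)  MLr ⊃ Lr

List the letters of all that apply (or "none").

R is reflexive: each world relates to itself.
R is not symmetric: a R d but not d R a.
R is not transitive: a R d and d R b but not a R b.
R is not euclidean: a R d and a R a but not d R a.
R is serial: every world has an R-successor.
(A) Lr ⊃ Mr (axiom D) characterises the serial frames. R is serial — valid.
(B) axiom 4: valid iff R is transitive. R is not transitive — not valid.
(C) the dual of axiom B: valid iff R is symmetric. R is not symmetric — not valid.
(D) r ⊃ Mr (the dual of axiom T) characterises the reflexive frames. R is reflexive — valid.
(E) MLr ⊃ Lr (the dual of axiom 5) characterises the euclidean frames. R is not euclidean — not valid.

A, D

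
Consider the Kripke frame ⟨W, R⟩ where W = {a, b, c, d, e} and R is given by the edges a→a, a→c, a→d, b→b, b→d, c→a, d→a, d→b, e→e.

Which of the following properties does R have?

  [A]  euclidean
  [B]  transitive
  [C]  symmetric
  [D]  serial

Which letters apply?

C, D

(A) not euclidean: a R c and a R d but not c R d.
(B) not transitive: a R d and d R b but not a R b.
(C) symmetric: every R-edge is matched by its reverse.
(D) serial: every world has an R-successor.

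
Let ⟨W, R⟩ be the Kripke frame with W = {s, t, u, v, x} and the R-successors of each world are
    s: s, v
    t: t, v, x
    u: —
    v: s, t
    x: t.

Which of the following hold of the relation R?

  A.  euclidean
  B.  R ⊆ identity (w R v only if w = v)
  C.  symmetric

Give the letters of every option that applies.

(A) not euclidean: t R v and t R x but not v R x.
(B) not ⊆ identity: s R v with s ≠ v.
(C) symmetric: every R-edge is matched by its reverse.

C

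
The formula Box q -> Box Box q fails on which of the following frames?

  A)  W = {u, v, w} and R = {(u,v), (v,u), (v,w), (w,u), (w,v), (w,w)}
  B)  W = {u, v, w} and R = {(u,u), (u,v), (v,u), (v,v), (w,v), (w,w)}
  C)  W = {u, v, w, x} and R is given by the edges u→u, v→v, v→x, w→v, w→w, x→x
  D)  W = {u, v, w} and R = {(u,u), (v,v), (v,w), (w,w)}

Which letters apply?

The schema Box q -> Box Box q is axiom 4; it is valid on a frame iff R is transitive.
(A) R is not transitive (u R v and v R u but not u R u), so the schema fails here.
(B) R is not transitive (w R v and v R u but not w R u), so the schema fails here.
(C) R is not transitive (w R v and v R x but not w R x), so the schema fails here.
(D) R is transitive (R is closed under composition), so the schema is valid here.

A, B, C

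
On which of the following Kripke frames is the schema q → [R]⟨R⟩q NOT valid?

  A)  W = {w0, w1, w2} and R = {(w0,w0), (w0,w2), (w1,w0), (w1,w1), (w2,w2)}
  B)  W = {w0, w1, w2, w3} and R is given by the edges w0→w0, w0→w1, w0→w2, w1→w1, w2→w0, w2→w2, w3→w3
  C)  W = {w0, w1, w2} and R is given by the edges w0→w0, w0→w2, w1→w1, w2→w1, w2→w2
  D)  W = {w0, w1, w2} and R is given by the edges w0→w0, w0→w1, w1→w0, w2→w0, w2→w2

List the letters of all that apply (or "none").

The schema q → [R]⟨R⟩q is axiom B; it is valid on a frame iff R is symmetric.
(A) R is not symmetric (w0 R w2 but not w2 R w0), so the schema fails here.
(B) R is not symmetric (w0 R w1 but not w1 R w0), so the schema fails here.
(C) R is not symmetric (w0 R w2 but not w2 R w0), so the schema fails here.
(D) R is not symmetric (w2 R w0 but not w0 R w2), so the schema fails here.

A, B, C, D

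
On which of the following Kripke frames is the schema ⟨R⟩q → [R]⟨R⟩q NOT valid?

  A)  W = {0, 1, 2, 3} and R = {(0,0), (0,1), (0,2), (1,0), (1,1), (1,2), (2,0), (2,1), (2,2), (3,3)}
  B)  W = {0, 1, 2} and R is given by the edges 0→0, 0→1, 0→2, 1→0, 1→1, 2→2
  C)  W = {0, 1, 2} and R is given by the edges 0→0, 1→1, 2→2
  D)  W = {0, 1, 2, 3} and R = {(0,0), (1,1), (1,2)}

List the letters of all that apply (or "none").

The schema ⟨R⟩q → [R]⟨R⟩q is axiom 5; it is valid on a frame iff R is euclidean.
(A) R is euclidean (any two R-successors of the same world are R-related), so the schema is valid here.
(B) R is not euclidean (0 R 1 and 0 R 2 but not 1 R 2), so the schema fails here.
(C) R is euclidean (any two R-successors of the same world are R-related), so the schema is valid here.
(D) R is not euclidean (1 R 2 and 1 R 1 but not 2 R 1), so the schema fails here.

B, D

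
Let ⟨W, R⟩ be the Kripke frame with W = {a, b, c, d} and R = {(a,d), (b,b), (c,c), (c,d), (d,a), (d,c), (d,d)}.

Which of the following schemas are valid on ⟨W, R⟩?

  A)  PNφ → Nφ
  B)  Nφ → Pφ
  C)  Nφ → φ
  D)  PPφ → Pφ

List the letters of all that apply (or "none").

B

R is not reflexive: not a R a.
R is not transitive: a R d and d R a but not a R a.
R is not euclidean: d R a and d R c but not a R c.
R is serial: every world has an R-successor.
(A) PNφ → Nφ (the dual of axiom 5) characterises the euclidean frames. R is not euclidean — not valid.
(B) Nφ → Pφ is axiom D, which corresponds to seriality. R is serial — valid.
(C) Nφ → φ (axiom T) characterises the reflexive frames. R is not reflexive — not valid.
(D) PPφ → Pφ is the dual of axiom 4, which corresponds to transitivity. R is not transitive — not valid.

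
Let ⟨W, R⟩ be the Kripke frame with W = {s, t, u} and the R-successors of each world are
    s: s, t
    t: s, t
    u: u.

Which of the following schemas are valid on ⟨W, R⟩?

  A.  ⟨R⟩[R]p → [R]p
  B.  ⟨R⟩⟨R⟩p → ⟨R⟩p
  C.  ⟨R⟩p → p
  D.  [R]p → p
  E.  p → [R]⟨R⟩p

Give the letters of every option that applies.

A, B, D, E

R is reflexive: each world relates to itself.
R is symmetric: every R-edge is matched by its reverse.
R is transitive: R is closed under composition.
R is euclidean: any two R-successors of the same world are R-related.
R is not a subset of the identity: s R t with s ≠ t.
(A) ⟨R⟩[R]p → [R]p is the dual of axiom 5, which corresponds to the euclidean property. R is euclidean — valid.
(B) the dual of axiom 4: valid iff R is transitive. R is transitive — valid.
(C) ⟨R⟩p → p (the converse of T) corresponds to R being a subset of the identity. Here R ⊄ identity, so not valid.
(D) axiom T: valid iff R is reflexive. R is reflexive — valid.
(E) axiom B: valid iff R is symmetric. R is symmetric — valid.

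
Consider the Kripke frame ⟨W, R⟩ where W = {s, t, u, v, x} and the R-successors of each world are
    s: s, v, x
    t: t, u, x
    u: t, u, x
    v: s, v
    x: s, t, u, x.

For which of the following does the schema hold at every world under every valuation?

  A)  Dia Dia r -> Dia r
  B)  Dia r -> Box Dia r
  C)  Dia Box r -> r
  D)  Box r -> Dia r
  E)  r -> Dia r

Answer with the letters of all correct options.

C, D, E

R is reflexive: each world relates to itself.
R is symmetric: every R-edge is matched by its reverse.
R is not transitive: s R x and x R t but not s R t.
R is not euclidean: s R v and s R x but not v R x.
R is serial: every world has an R-successor.
(A) the dual of axiom 4: valid iff R is transitive. R is not transitive — not valid.
(B) axiom 5: valid iff R is euclidean. R is not euclidean — not valid.
(C) Dia Box r -> r is the dual of axiom B; it is valid on a frame exactly when R is symmetric. R is symmetric, so valid.
(D) Box r -> Dia r (axiom D) characterises the serial frames. R is serial — valid.
(E) the dual of axiom T: valid iff R is reflexive. R is reflexive — valid.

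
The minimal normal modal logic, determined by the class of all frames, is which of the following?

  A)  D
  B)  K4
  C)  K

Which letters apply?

C

(A) D is determined by the class of serial frames.
(B) K4 is determined by the class of transitive frames.
(C) K is determined by exactly this class.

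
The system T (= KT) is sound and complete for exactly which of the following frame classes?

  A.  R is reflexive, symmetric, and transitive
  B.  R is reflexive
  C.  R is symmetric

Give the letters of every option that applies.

B

(A) this class determines S5, not T (= KT).
(B) T (= KT) is sound and complete for exactly this class.
(C) this class determines KB, not T (= KT).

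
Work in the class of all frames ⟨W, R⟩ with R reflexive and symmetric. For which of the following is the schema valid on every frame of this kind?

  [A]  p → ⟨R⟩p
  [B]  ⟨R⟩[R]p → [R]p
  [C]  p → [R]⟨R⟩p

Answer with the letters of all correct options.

A, C

Reflexive relations are serial.
(A) p → ⟨R⟩p is the dual of axiom T, which corresponds to reflexivity. Every such R is reflexive — valid.
(B) ⟨R⟩[R]p → [R]p (the dual of axiom 5) characterises the euclidean frames. Such an R need not be euclidean — not valid.
(C) p → [R]⟨R⟩p is axiom B; it is valid on a frame exactly when R is symmetric. Every such R is symmetric, so valid.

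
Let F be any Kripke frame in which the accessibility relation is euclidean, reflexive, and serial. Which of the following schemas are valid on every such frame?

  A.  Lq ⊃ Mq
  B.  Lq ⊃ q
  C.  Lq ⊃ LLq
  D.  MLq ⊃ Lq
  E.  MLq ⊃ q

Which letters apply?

A, B, C, D, E

A relation that is euclidean, reflexive, and serial is also symmetric and transitive.
(A) axiom D: valid iff R is serial. Every such R is serial — valid.
(B) Lq ⊃ q is axiom T, which corresponds to reflexivity. Every such R is reflexive — valid.
(C) Lq ⊃ LLq (axiom 4) characterises the transitive frames. Every such R is transitive — valid.
(D) the dual of axiom 5: valid iff R is euclidean. Every such R is euclidean — valid.
(E) MLq ⊃ q (the dual of axiom B) characterises the symmetric frames. Every such R is symmetric — valid.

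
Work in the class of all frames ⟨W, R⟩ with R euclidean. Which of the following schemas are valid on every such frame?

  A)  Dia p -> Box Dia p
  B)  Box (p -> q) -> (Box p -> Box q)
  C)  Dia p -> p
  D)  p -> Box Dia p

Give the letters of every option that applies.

A, B

(A) axiom 5: valid iff R is euclidean. Every such R is euclidean — valid.
(B) this is just K, valid on every normal frame.
(C) Dia p -> p is the converse of T; it holds exactly when R ⊆ identity. Such an R need not be a subset of the identity — not valid.
(D) p -> Box Dia p is axiom B, which corresponds to symmetry. Such an R need not be symmetric — not valid.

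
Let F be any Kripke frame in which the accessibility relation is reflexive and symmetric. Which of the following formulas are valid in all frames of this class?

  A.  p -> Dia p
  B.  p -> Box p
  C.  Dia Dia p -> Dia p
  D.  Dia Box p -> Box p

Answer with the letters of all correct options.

A

Reflexive relations are serial.
(A) p -> Dia p is the dual of axiom T, which corresponds to reflexivity. Every such R is reflexive — valid.
(B) p -> Box p is equivalent to ◇p→p; it holds exactly when R ⊆ identity. Such an R need not be a subset of the identity — not valid.
(C) Dia Dia p -> Dia p (the dual of axiom 4) characterises the transitive frames. Such an R need not be transitive — not valid.
(D) Dia Box p -> Box p is the dual of axiom 5; it is valid on a frame exactly when R is euclidean. Such an R need not be euclidean, so not valid.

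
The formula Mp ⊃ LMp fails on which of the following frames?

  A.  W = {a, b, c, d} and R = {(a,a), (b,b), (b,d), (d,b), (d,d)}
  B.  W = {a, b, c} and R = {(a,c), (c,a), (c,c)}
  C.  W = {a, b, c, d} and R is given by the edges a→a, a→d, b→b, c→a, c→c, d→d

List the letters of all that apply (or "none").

The schema Mp ⊃ LMp is axiom 5; it is valid on a frame iff R is euclidean.
(A) R is euclidean (any two R-successors of the same world are R-related), so the schema is valid here.
(B) R is not euclidean (c R a and c R a but not a R a), so the schema fails here.
(C) R is not euclidean (a R d and a R a but not d R a), so the schema fails here.

B, C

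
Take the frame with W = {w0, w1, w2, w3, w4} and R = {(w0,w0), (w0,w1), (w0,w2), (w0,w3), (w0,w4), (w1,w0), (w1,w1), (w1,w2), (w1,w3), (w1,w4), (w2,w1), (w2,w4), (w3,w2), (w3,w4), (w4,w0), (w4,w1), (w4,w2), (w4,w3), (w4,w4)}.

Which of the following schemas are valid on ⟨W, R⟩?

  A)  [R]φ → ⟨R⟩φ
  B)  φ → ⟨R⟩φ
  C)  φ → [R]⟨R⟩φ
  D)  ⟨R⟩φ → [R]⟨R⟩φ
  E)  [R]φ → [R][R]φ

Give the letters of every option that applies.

A

R is not reflexive: not w2 R w2.
R is not symmetric: w0 R w2 but not w2 R w0.
R is not transitive: w2 R w1 and w1 R w0 but not w2 R w0.
R is not euclidean: w0 R w2 and w0 R w0 but not w2 R w0.
R is serial: every world has an R-successor.
(A) [R]φ → ⟨R⟩φ is axiom D; it is valid on a frame exactly when R is serial. R is serial, so valid.
(B) the dual of axiom T: valid iff R is reflexive. R is not reflexive — not valid.
(C) φ → [R]⟨R⟩φ (axiom B) characterises the symmetric frames. R is not symmetric — not valid.
(D) axiom 5: valid iff R is euclidean. R is not euclidean — not valid.
(E) axiom 4: valid iff R is transitive. R is not transitive — not valid.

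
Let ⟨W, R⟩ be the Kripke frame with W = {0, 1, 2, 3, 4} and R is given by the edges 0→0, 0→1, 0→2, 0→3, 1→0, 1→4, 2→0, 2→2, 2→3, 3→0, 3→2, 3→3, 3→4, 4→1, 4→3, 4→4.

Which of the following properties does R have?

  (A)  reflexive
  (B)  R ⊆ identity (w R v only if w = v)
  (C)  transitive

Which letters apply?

none

(A) not reflexive: not 1 R 1.
(B) not ⊆ identity: 0 R 1 with 0 ≠ 1.
(C) not transitive: 0 R 1 and 1 R 4 but not 0 R 4.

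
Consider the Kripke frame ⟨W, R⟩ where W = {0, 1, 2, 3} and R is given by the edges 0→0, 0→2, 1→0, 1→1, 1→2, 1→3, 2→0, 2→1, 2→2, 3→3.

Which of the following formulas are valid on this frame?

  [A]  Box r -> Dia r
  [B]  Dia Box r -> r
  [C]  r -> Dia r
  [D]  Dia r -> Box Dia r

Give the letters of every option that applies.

R is reflexive: each world relates to itself.
R is not symmetric: 1 R 0 but not 0 R 1.
R is not euclidean: 1 R 0 and 1 R 1 but not 0 R 1.
R is serial: every world has an R-successor.
(A) axiom D: valid iff R is serial. R is serial — valid.
(B) Dia Box r -> r is the dual of axiom B; it is valid on a frame exactly when R is symmetric. R is not symmetric, so not valid.
(C) the dual of axiom T: valid iff R is reflexive. R is reflexive — valid.
(D) Dia r -> Box Dia r (axiom 5) characterises the euclidean frames. R is not euclidean — not valid.

A, C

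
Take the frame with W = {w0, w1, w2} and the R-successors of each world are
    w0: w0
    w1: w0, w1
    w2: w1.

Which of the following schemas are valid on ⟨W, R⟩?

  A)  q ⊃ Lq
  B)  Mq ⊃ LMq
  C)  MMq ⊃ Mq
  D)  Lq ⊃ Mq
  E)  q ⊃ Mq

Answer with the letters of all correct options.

D

R is not reflexive: not w2 R w2.
R is not transitive: w2 R w1 and w1 R w0 but not w2 R w0.
R is not euclidean: w1 R w0 and w1 R w1 but not w0 R w1.
R is serial: every world has an R-successor.
R is not a subset of the identity: w1 R w0 with w1 ≠ w0.
(A) q ⊃ Lq is equivalent to ◇p→p; it holds exactly when R ⊆ identity. Here R ⊄ identity — not valid.
(B) Mq ⊃ LMq is axiom 5; it is valid on a frame exactly when R is euclidean. R is not euclidean, so not valid.
(C) MMq ⊃ Mq (the dual of axiom 4) characterises the transitive frames. R is not transitive — not valid.
(D) axiom D: valid iff R is serial. R is serial — valid.
(E) q ⊃ Mq (the dual of axiom T) characterises the reflexive frames. R is not reflexive — not valid.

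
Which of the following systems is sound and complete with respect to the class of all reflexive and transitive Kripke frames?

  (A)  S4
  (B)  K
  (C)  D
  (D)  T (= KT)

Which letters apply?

(A) S4 is determined by exactly this class.
(B) K is determined by the class of arbitrary frames.
(C) D is determined by the class of serial frames.
(D) T (= KT) is determined by the class of reflexive frames.

A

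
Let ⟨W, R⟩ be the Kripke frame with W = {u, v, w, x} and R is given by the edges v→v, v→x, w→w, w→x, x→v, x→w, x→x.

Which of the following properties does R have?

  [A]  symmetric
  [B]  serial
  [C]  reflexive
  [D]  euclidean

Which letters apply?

(A) symmetric: every R-edge is matched by its reverse.
(B) not serial: u has no R-successor.
(C) not reflexive: not u R u.
(D) not euclidean: x R v and x R w but not v R w.

A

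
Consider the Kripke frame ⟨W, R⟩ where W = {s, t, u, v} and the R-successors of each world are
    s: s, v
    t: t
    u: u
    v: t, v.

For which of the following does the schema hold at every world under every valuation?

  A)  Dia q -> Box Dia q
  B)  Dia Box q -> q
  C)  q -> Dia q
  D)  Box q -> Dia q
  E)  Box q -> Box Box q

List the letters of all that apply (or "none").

C, D

R is reflexive: each world relates to itself.
R is not symmetric: s R v but not v R s.
R is not transitive: s R v and v R t but not s R t.
R is not euclidean: s R v and s R s but not v R s.
R is serial: every world has an R-successor.
(A) Dia q -> Box Dia q (axiom 5) characterises the euclidean frames. R is not euclidean — not valid.
(B) the dual of axiom B: valid iff R is symmetric. R is not symmetric — not valid.
(C) q -> Dia q (the dual of axiom T) characterises the reflexive frames. R is reflexive — valid.
(D) Box q -> Dia q is axiom D; it is valid on a frame exactly when R is serial. R is serial, so valid.
(E) axiom 4: valid iff R is transitive. R is not transitive — not valid.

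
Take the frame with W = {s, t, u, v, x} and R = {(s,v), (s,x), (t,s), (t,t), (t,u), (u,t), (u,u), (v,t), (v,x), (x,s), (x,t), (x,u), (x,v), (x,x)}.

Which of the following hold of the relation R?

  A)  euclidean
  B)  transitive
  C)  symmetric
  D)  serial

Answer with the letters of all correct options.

(A) not euclidean: t R s and t R t but not s R t.
(B) not transitive: s R v and v R t but not s R t.
(C) not symmetric: s R v but not v R s.
(D) serial: every world has an R-successor.

D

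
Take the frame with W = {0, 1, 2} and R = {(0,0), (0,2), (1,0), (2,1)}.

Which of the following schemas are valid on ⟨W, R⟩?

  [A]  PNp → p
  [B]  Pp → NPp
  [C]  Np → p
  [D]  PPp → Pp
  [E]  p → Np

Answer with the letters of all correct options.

R is not reflexive: not 1 R 1.
R is not symmetric: 0 R 2 but not 2 R 0.
R is not transitive: 0 R 2 and 2 R 1 but not 0 R 1.
R is not euclidean: 0 R 2 and 0 R 0 but not 2 R 0.
R is not a subset of the identity: 0 R 2 with 0 ≠ 2.
(A) PNp → p is the dual of axiom B; it is valid on a frame exactly when R is symmetric. R is not symmetric, so not valid.
(B) axiom 5: valid iff R is euclidean. R is not euclidean — not valid.
(C) axiom T: valid iff R is reflexive. R is not reflexive — not valid.
(D) PPp → Pp is the dual of axiom 4; it is valid on a frame exactly when R is transitive. R is not transitive, so not valid.
(E) p → Np (equivalent to ◇p→p) corresponds to R being a subset of the identity. Here R ⊄ identity, so not valid.

none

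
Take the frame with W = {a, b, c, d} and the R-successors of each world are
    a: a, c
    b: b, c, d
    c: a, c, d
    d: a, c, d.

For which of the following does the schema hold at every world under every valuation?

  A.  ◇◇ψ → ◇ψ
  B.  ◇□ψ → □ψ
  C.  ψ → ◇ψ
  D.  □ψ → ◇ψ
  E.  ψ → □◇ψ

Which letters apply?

C, D

R is reflexive: each world relates to itself.
R is not symmetric: b R c but not c R b.
R is not transitive: a R c and c R d but not a R d.
R is not euclidean: b R c and b R b but not c R b.
R is serial: every world has an R-successor.
(A) ◇◇ψ → ◇ψ is the dual of axiom 4, which corresponds to transitivity. R is not transitive — not valid.
(B) ◇□ψ → □ψ (the dual of axiom 5) characterises the euclidean frames. R is not euclidean — not valid.
(C) the dual of axiom T: valid iff R is reflexive. R is reflexive — valid.
(D) □ψ → ◇ψ is axiom D; it is valid on a frame exactly when R is serial. R is serial, so valid.
(E) axiom B: valid iff R is symmetric. R is not symmetric — not valid.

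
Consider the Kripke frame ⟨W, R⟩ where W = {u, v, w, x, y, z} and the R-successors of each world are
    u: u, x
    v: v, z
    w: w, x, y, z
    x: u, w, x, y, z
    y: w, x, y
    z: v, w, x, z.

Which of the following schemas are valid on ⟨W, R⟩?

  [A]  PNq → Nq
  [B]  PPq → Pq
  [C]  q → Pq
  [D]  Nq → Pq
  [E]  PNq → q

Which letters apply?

R is reflexive: each world relates to itself.
R is symmetric: every R-edge is matched by its reverse.
R is not transitive: u R x and x R w but not u R w.
R is not euclidean: w R y and w R z but not y R z.
R is serial: every world has an R-successor.
(A) PNq → Nq is the dual of axiom 5, which corresponds to the euclidean property. R is not euclidean — not valid.
(B) PPq → Pq (the dual of axiom 4) characterises the transitive frames. R is not transitive — not valid.
(C) q → Pq (the dual of axiom T) characterises the reflexive frames. R is reflexive — valid.
(D) Nq → Pq is axiom D; it is valid on a frame exactly when R is serial. R is serial, so valid.
(E) the dual of axiom B: valid iff R is symmetric. R is symmetric — valid.

C, D, E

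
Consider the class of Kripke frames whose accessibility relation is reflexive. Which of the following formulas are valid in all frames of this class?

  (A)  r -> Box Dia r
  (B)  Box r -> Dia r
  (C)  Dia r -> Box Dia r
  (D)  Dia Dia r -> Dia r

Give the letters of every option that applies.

B

A reflexive relation is serial.
(A) axiom B: valid iff R is symmetric. Such an R need not be symmetric — not valid.
(B) axiom D: valid iff R is serial. Every such R is serial — valid.
(C) axiom 5: valid iff R is euclidean. Such an R need not be euclidean — not valid.
(D) the dual of axiom 4: valid iff R is transitive. Such an R need not be transitive — not valid.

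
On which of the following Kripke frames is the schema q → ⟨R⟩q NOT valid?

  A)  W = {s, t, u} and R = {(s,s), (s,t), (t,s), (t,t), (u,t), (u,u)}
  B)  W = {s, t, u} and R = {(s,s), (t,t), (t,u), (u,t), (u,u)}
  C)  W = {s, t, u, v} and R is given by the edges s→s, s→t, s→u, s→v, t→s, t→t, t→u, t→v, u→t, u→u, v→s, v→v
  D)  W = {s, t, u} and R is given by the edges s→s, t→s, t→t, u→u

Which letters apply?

none

The schema q → ⟨R⟩q is the dual of axiom T; it is valid on a frame iff R is reflexive.
(A) R is reflexive (each world relates to itself), so the schema is valid here.
(B) R is reflexive (each world relates to itself), so the schema is valid here.
(C) R is reflexive (each world relates to itself), so the schema is valid here.
(D) R is reflexive (each world relates to itself), so the schema is valid here.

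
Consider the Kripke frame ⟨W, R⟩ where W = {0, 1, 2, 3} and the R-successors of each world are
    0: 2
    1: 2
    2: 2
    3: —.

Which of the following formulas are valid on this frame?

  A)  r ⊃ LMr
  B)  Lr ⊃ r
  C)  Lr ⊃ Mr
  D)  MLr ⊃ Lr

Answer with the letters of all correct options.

D

R is not reflexive: not 0 R 0.
R is not symmetric: 0 R 2 but not 2 R 0.
R is euclidean: any two R-successors of the same world are R-related.
R is not serial: 3 has no R-successor.
(A) r ⊃ LMr (axiom B) characterises the symmetric frames. R is not symmetric — not valid.
(B) Lr ⊃ r is axiom T; it is valid on a frame exactly when R is reflexive. R is not reflexive, so not valid.
(C) Lr ⊃ Mr is axiom D, which corresponds to seriality. R is not serial — not valid.
(D) MLr ⊃ Lr is the dual of axiom 5, which corresponds to the euclidean property. R is euclidean — valid.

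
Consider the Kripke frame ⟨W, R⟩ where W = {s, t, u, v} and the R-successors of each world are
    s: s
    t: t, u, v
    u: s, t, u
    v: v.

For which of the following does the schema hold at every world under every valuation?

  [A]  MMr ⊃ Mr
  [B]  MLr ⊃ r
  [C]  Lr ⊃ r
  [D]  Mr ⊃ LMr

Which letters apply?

C

R is reflexive: each world relates to itself.
R is not symmetric: t R v but not v R t.
R is not transitive: t R u and u R s but not t R s.
R is not euclidean: t R u and t R v but not u R v.
(A) MMr ⊃ Mr is the dual of axiom 4; it is valid on a frame exactly when R is transitive. R is not transitive, so not valid.
(B) MLr ⊃ r (the dual of axiom B) characterises the symmetric frames. R is not symmetric — not valid.
(C) Lr ⊃ r (axiom T) characterises the reflexive frames. R is reflexive — valid.
(D) Mr ⊃ LMr (axiom 5) characterises the euclidean frames. R is not euclidean — not valid.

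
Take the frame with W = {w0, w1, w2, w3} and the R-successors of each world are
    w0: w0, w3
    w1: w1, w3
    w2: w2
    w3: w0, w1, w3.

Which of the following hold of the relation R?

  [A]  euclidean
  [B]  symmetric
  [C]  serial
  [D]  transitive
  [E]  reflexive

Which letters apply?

B, C, E

(A) not euclidean: w3 R w0 and w3 R w1 but not w0 R w1.
(B) symmetric: every R-edge is matched by its reverse.
(C) serial: every world has an R-successor.
(D) not transitive: w0 R w3 and w3 R w1 but not w0 R w1.
(E) reflexive: each world relates to itself.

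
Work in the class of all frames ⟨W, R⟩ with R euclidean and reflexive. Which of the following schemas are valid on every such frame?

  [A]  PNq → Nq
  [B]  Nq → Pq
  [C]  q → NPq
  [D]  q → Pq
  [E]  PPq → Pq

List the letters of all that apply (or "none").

A reflexive euclidean relation is also symmetric (from wRw and wRv the euclidean condition gives vRw) and hence transitive; it is an equivalence relation.
(A) the dual of axiom 5: valid iff R is euclidean. Every such R is euclidean — valid.
(B) Nq → Pq is axiom D, which corresponds to seriality. Every such R is serial — valid.
(C) axiom B: valid iff R is symmetric. Every such R is symmetric — valid.
(D) the dual of axiom T: valid iff R is reflexive. Every such R is reflexive — valid.
(E) PPq → Pq is the dual of axiom 4, which corresponds to transitivity. Every such R is transitive — valid.

A, B, C, D, E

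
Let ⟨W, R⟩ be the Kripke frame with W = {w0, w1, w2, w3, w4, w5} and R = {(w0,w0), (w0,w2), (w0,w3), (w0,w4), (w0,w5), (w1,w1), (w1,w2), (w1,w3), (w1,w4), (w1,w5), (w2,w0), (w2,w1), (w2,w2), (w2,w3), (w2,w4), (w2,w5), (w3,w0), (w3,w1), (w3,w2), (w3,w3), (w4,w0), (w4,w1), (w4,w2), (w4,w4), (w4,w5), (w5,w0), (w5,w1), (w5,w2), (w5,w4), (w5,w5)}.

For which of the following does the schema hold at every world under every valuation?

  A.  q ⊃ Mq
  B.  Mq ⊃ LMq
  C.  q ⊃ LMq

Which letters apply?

R is reflexive: each world relates to itself.
R is symmetric: every R-edge is matched by its reverse.
R is not euclidean: w0 R w3 and w0 R w4 but not w3 R w4.
(A) q ⊃ Mq (the dual of axiom T) characterises the reflexive frames. R is reflexive — valid.
(B) axiom 5: valid iff R is euclidean. R is not euclidean — not valid.
(C) axiom B: valid iff R is symmetric. R is symmetric — valid.

A, C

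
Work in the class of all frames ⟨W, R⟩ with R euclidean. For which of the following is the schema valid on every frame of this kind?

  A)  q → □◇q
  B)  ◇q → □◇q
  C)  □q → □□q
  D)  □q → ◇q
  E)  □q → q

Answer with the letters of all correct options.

(A) axiom B: valid iff R is symmetric. Such an R need not be symmetric — not valid.
(B) ◇q → □◇q (axiom 5) characterises the euclidean frames. Every such R is euclidean — valid.
(C) □q → □□q (axiom 4) characterises the transitive frames. Such an R need not be transitive — not valid.
(D) □q → ◇q is axiom D, which corresponds to seriality. Such an R need not be serial — not valid.
(E) □q → q is axiom T, which corresponds to reflexivity. Such an R need not be reflexive — not valid.

B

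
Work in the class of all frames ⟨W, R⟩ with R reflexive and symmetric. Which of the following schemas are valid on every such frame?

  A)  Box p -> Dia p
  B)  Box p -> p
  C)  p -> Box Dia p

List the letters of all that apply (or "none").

Reflexive relations are serial.
(A) axiom D: valid iff R is serial. Every such R is serial — valid.
(B) axiom T: valid iff R is reflexive. Every such R is reflexive — valid.
(C) p -> Box Dia p is axiom B; it is valid on a frame exactly when R is symmetric. Every such R is symmetric, so valid.

A, B, C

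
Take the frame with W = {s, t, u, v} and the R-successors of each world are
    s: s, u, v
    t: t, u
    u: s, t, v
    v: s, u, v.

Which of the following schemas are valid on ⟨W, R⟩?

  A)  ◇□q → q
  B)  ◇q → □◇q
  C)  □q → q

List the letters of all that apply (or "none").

R is not reflexive: not u R u.
R is symmetric: every R-edge is matched by its reverse.
R is not euclidean: u R s and u R t but not s R t.
(A) ◇□q → q is the dual of axiom B; it is valid on a frame exactly when R is symmetric. R is symmetric, so valid.
(B) ◇q → □◇q (axiom 5) characterises the euclidean frames. R is not euclidean — not valid.
(C) □q → q is axiom T; it is valid on a frame exactly when R is reflexive. R is not reflexive, so not valid.

A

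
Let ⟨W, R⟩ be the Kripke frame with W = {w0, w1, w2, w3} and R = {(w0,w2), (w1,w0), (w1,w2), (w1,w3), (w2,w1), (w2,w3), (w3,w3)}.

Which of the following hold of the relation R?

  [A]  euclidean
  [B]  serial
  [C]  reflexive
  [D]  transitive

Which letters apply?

B

(A) not euclidean: w1 R w0 and w1 R w3 but not w0 R w3.
(B) serial: every world has an R-successor.
(C) not reflexive: not w0 R w0.
(D) not transitive: w0 R w2 and w2 R w1 but not w0 R w1.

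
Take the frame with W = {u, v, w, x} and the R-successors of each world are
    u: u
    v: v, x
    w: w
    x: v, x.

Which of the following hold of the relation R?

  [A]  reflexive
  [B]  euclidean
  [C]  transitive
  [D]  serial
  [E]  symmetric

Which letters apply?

(A) reflexive: each world relates to itself.
(B) euclidean: any two R-successors of the same world are R-related.
(C) transitive: R is closed under composition.
(D) serial: every world has an R-successor.
(E) symmetric: every R-edge is matched by its reverse.

A, B, C, D, E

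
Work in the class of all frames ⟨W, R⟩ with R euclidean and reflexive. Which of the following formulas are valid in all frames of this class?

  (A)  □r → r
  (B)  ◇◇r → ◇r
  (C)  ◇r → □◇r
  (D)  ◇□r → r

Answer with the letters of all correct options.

A, B, C, D

A reflexive euclidean relation is also symmetric (from wRw and wRv the euclidean condition gives vRw) and hence transitive; it is an equivalence relation.
(A) □r → r is axiom T; it is valid on a frame exactly when R is reflexive. Every such R is reflexive, so valid.
(B) ◇◇r → ◇r is the dual of axiom 4; it is valid on a frame exactly when R is transitive. Every such R is transitive, so valid.
(C) axiom 5: valid iff R is euclidean. Every such R is euclidean — valid.
(D) the dual of axiom B: valid iff R is symmetric. Every such R is symmetric — valid.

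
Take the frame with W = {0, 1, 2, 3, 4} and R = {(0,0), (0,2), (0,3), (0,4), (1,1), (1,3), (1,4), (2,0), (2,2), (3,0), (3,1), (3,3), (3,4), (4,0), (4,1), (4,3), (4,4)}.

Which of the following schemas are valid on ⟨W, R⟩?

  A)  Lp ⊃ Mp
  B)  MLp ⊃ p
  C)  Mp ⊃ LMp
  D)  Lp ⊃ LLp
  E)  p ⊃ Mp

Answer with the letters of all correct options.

R is reflexive: each world relates to itself.
R is symmetric: every R-edge is matched by its reverse.
R is not transitive: 0 R 3 and 3 R 1 but not 0 R 1.
R is not euclidean: 0 R 2 and 0 R 3 but not 2 R 3.
R is serial: every world has an R-successor.
(A) Lp ⊃ Mp is axiom D, which corresponds to seriality. R is serial — valid.
(B) MLp ⊃ p is the dual of axiom B, which corresponds to symmetry. R is symmetric — valid.
(C) axiom 5: valid iff R is euclidean. R is not euclidean — not valid.
(D) Lp ⊃ LLp is axiom 4, which corresponds to transitivity. R is not transitive — not valid.
(E) p ⊃ Mp is the dual of axiom T; it is valid on a frame exactly when R is reflexive. R is reflexive, so valid.

A, B, E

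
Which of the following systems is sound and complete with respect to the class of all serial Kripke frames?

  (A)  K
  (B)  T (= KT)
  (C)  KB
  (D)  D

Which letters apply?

D

(A) K is determined by the class of arbitrary frames.
(B) T (= KT) is determined by the class of reflexive frames.
(C) KB is determined by the class of symmetric frames.
(D) D is determined by exactly this class.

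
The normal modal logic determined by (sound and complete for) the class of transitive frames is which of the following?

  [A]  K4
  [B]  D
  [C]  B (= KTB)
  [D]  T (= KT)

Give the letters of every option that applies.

A

(A) K4 is determined by exactly this class.
(B) D is determined by the class of serial frames.
(C) B (= KTB) is determined by the class of reflexive and symmetric frames.
(D) T (= KT) is determined by the class of reflexive frames.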